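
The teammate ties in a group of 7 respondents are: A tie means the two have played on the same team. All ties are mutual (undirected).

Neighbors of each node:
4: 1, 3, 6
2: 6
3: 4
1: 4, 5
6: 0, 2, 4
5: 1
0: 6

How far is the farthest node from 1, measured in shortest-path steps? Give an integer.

3

Distances from 1: 0:3, 2:3, 3:2, 4:1, 5:1, 6:2.
The largest is 3 (to 0 and 2), so the eccentricity of 1 is 3.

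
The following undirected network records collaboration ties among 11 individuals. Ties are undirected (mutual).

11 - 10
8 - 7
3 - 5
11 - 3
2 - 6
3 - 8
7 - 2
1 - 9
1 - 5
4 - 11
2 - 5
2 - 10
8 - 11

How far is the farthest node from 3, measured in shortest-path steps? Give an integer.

Distances from 3: 1:2, 2:2, 4:2, 5:1, 6:3, 7:2, 8:1, 9:3, 10:2, 11:1.
The largest is 3 (to 6 and 9), so the eccentricity of 3 is 3.

3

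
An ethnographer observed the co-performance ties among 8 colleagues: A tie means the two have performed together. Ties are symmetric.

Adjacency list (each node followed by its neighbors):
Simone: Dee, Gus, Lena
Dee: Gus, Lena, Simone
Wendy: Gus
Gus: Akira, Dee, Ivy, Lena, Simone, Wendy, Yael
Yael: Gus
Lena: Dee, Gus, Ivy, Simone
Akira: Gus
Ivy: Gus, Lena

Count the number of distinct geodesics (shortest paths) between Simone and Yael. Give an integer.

The shortest distance is 2, and the only length-2 path is Simone–Gus–Yael. So there is exactly 1 shortest path.

1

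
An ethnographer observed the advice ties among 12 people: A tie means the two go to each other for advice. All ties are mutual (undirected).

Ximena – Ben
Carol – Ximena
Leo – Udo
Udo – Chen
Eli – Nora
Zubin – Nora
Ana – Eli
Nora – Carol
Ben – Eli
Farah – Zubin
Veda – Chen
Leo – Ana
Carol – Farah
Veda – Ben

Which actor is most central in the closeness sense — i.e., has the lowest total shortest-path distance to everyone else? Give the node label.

Eli

Farness (sum of distances to all others) for each node — Ana:27, Ben:23, Carol:28, Chen:33, Eli:22, Farah:36, Leo:32, Nora:25, Udo:36, Veda:28, Ximena:27, Zubin:33.
The smallest farness is 22, for Eli, so Eli has the highest closeness.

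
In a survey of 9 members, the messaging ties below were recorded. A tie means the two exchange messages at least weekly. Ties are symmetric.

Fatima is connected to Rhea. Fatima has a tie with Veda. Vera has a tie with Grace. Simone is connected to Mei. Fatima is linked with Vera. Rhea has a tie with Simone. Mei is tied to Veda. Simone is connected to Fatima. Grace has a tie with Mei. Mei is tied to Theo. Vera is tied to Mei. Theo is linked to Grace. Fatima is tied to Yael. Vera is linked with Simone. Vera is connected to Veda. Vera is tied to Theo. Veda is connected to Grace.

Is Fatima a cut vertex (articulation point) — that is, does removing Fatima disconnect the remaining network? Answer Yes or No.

Yes

Removing Fatima leaves {Grace, Mei, Rhea, Simone, Theo, Veda, and Vera} with no path to {Yael}, so the network splits into 2 components. Fatima is a cut vertex.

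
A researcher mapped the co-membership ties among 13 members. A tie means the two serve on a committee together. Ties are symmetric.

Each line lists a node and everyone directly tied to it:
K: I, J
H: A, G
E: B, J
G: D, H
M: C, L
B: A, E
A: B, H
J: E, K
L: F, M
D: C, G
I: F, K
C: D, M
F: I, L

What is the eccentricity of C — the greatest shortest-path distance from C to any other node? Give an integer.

Distances from C: A:4, B:5, D:1, E:6, F:3, G:2, H:3, I:4, J:6, K:5, L:2, M:1.
The largest is 6 (to E and J), so the eccentricity of C is 6.

6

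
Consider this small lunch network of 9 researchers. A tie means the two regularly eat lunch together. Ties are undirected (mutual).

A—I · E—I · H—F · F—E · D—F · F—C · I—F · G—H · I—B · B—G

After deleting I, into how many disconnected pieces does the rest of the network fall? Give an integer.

2

Without I, the remaining ties split the others into: {B, C, D, E, F, G, H}; {A}.
That's 2 separate components.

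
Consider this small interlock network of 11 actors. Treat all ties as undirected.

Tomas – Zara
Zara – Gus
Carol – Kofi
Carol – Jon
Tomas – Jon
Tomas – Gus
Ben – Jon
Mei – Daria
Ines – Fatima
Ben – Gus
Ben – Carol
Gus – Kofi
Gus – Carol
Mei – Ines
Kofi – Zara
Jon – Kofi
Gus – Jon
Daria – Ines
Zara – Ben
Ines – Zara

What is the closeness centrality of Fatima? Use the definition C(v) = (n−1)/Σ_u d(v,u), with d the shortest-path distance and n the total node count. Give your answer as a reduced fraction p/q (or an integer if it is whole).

10/27

Distances from Fatima: Ben:3, Carol:4, Daria:2, Gus:3, Ines:1, Jon:4, Kofi:3, Mei:2, Tomas:3, Zara:2. Sum = 27.
n = 11, so closeness = 10/27.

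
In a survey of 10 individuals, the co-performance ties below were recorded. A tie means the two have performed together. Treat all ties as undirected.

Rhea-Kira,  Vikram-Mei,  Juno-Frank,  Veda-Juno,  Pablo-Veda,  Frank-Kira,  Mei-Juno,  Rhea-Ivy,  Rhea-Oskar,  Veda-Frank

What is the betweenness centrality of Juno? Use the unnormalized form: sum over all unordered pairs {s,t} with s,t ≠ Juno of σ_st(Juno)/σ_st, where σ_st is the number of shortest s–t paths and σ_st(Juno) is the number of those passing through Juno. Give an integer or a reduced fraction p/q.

14

Pairs whose geodesics pass through Juno — Ivy–Mei: 1; Ivy–Vikram: 1; Veda–Mei: 1; Veda–Vikram: 1; Pablo–Mei: 1; Pablo–Vikram: 1; Rhea–Mei: 1; Rhea–Vikram: 1; Mei–Frank: 1; Mei–Kira: 1; Mei–Oskar: 1; Frank–Vikram: 1; Vikram–Kira: 1; Vikram–Oskar: 1.
All other pairs contribute 0.
Summing the contributions gives betweenness(Juno) = 14.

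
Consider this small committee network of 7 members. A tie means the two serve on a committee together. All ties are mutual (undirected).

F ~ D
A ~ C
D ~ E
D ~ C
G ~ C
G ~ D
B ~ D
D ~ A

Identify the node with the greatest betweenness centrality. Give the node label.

D

Unnormalized betweenness of each node: A:0, B:0, C:1/2, D:25/2, E:0, F:0, G:0.
D has the largest value, 25/2, making it the main broker — the node through which the most shortest paths run.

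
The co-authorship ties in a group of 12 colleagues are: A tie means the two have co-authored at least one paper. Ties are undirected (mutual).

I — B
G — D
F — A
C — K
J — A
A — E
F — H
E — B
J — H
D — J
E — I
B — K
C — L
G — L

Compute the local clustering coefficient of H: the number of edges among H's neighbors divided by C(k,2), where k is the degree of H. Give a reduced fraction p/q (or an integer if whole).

0

H's neighbors: F and J (k = 2).
Possible neighbor pairs: C(2,2) = 1. Edges among them: none → e = 0.
Clustering(H) = 0/1.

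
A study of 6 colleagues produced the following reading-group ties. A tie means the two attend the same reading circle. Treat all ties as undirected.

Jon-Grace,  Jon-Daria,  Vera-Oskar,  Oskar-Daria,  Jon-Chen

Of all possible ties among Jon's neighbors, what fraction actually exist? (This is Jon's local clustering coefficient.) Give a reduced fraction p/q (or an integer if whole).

Jon's neighbors: Chen, Daria, and Grace (k = 3).
Possible neighbor pairs: C(3,2) = 3. Edges among them: none → e = 0.
Clustering(Jon) = 0/3 = 0.

0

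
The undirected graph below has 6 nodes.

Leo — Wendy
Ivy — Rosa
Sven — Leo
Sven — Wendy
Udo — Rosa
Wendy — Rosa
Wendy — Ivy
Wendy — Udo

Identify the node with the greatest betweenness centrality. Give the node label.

Unnormalized betweenness of each node: Ivy:0, Leo:0, Rosa:1/2, Sven:0, Udo:0, Wendy:13/2.
Wendy has the largest value, 13/2, making it the main broker — the node through which the most shortest paths run.

Wendy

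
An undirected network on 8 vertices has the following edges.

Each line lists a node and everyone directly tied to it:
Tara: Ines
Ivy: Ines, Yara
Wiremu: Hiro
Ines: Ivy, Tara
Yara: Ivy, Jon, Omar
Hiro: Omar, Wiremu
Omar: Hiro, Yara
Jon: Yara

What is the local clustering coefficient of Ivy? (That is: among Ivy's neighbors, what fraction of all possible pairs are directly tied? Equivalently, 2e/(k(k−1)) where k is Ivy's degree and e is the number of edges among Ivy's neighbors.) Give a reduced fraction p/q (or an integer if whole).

Ivy's neighbors: Ines and Yara (k = 2).
Possible neighbor pairs: C(2,2) = 1. Edges among them: none → e = 0.
Clustering(Ivy) = 0/1.

0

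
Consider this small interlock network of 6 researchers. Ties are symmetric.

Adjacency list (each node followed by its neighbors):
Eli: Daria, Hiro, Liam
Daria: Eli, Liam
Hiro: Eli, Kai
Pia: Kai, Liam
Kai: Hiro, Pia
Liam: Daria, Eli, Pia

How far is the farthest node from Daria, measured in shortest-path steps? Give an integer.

3

Distances from Daria: Eli:1, Hiro:2, Kai:3, Liam:1, Pia:2.
The largest is 3 (to Kai), so the eccentricity of Daria is 3.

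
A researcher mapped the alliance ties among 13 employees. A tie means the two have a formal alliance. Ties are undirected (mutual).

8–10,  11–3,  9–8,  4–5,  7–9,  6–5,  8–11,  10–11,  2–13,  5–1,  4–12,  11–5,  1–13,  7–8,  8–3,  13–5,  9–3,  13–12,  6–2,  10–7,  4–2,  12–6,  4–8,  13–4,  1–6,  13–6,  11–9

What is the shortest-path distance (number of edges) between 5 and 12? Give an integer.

One shortest route is 5 – 4 – 12, which uses 2 edges, and 5 and 12 are not directly tied, so nothing shorter exists. So d(5,12) = 2.

2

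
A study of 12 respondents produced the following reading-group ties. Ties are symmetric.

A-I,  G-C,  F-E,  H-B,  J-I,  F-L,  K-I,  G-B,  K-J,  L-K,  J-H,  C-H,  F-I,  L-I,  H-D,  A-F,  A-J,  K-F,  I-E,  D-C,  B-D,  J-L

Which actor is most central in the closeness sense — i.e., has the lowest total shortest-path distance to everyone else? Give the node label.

J

Farness (sum of distances to all others) for each node — A:24, B:27, C:27, D:27, E:30, F:27, G:35, H:20, I:21, J:18, K:23, L:23.
The smallest farness is 18, for J, so J has the highest closeness.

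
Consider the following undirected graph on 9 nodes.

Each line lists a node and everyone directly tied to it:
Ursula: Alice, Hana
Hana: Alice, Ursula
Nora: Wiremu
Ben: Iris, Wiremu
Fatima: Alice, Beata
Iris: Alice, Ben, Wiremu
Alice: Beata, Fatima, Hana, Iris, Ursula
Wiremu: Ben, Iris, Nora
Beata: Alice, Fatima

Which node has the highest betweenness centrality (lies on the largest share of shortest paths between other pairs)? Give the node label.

Alice

Unnormalized betweenness of each node: Alice:20, Beata:0, Ben:0, Fatima:0, Hana:0, Iris:15, Nora:0, Ursula:0, Wiremu:7.
Alice has the largest value, 20, making it the main broker — the node through which the most shortest paths run.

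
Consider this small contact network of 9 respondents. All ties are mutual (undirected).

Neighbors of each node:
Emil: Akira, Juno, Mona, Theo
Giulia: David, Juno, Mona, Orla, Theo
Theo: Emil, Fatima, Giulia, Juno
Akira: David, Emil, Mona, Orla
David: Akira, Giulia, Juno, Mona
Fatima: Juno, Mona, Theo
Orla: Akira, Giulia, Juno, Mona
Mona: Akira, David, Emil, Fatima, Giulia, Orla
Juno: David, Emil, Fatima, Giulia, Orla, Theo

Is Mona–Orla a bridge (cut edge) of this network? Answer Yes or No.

Even without that edge, Mona still reaches Orla via Mona – Akira – Orla, so the network stays connected. Not a bridge.

No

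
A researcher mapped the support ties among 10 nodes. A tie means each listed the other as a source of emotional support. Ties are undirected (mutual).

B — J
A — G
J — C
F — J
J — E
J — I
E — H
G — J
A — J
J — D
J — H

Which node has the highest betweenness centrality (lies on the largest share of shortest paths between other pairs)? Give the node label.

Unnormalized betweenness of each node: A:0, B:0, C:0, D:0, E:0, F:0, G:0, H:0, I:0, J:34.
J has the largest value, 34, making it the main broker — the node through which the most shortest paths run.

J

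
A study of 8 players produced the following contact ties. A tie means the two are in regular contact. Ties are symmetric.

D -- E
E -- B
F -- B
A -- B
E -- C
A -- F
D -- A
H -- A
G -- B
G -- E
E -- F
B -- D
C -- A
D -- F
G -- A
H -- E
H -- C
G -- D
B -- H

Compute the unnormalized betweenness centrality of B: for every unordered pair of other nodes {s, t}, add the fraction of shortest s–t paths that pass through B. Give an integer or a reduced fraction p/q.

Pairs whose geodesics pass through B — E–A: 1/6; D–H: 1/3; G–F: 1/4; G–H: 1/3; F–H: 1/3.
All other pairs contribute 0.
Summing the contributions gives betweenness(B) = 17/12.

17/12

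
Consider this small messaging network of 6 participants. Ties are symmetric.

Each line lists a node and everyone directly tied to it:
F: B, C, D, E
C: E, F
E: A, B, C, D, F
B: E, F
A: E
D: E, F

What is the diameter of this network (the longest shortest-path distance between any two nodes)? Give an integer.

2

Eccentricity of each node (its greatest distance to any other): A:2, B:2, C:2, D:2, E:1, F:2.
The maximum eccentricity is 2, realized for instance by the pair C–D via C – E – D. So the diameter is 2.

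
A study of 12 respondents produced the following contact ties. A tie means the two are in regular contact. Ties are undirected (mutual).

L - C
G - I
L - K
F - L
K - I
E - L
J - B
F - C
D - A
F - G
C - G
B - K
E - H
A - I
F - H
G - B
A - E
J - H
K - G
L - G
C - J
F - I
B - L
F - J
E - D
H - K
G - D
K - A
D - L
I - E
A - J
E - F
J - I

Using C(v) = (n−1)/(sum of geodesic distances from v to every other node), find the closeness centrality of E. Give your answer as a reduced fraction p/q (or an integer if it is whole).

Distances from E: A:1, B:2, C:2, D:1, F:1, G:2, H:1, I:1, J:2, K:2, L:1. Sum = 16.
n = 12, so closeness = 11/16.

11/16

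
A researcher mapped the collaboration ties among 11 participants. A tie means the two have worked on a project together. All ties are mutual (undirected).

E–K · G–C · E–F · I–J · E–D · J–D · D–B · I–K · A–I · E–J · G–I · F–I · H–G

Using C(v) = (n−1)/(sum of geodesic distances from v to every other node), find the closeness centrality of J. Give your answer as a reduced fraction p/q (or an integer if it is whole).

10/19

Distances from J: A:2, B:2, C:3, D:1, E:1, F:2, G:2, H:3, I:1, K:2. Sum = 19.
n = 11, so closeness = 10/19.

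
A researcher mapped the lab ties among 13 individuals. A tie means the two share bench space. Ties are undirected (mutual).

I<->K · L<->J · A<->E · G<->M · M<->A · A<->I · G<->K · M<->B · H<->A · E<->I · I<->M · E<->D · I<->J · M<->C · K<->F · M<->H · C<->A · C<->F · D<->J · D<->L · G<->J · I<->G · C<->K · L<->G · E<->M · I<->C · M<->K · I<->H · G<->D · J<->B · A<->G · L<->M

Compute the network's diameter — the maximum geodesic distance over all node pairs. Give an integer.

Eccentricity of each node (its greatest distance to any other): A:2, B:3, C:3, D:3, E:3, F:3, G:2, H:3, I:2, J:3, K:2, L:3, M:2.
The maximum eccentricity is 3, realized for instance by the pair H–F via H – A – C – F. So the diameter is 3.

3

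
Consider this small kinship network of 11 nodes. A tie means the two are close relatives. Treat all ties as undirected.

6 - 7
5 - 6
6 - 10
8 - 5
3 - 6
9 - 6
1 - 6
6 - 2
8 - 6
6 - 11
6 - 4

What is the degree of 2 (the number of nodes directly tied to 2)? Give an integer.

1

2 is directly tied to 6. That is 1 neighbor, so the degree of 2 is 1.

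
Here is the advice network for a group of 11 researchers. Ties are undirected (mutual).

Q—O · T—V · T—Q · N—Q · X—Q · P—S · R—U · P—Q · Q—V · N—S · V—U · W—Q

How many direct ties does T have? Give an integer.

2

T is directly tied to Q and V. That is 2 neighbors, so the degree of T is 2.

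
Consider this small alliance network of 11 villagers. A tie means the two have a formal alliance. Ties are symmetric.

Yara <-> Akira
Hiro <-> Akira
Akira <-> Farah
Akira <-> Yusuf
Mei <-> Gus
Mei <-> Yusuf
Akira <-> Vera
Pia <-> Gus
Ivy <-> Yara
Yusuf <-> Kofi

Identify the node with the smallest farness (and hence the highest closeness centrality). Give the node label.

Akira

Farness (sum of distances to all others) for each node — Akira:18, Farah:27, Gus:31, Hiro:27, Ivy:34, Kofi:28, Mei:24, Pia:40, Vera:27, Yara:25, Yusuf:19.
The smallest farness is 18, for Akira, so Akira has the highest closeness.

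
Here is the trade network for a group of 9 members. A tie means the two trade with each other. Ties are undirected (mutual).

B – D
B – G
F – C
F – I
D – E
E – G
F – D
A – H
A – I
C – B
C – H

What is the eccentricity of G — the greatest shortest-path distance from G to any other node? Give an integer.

4

Distances from G: A:4, B:1, C:2, D:2, E:1, F:3, H:3, I:4.
The largest is 4 (to I and A), so the eccentricity of G is 4.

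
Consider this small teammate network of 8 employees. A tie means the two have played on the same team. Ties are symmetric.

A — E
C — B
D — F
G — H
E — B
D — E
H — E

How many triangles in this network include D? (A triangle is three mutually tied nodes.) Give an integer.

0

D's neighbors are E and F, but none of them are tied to each other, so no triangle contains D.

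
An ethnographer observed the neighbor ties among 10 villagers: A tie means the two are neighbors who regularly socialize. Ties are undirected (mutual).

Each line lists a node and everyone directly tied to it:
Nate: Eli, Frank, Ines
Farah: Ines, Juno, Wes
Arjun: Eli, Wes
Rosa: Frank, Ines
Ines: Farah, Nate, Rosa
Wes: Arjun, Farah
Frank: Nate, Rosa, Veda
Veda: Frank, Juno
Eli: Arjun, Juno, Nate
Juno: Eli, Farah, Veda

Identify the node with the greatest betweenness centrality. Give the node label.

Unnormalized betweenness of each node: Arjun:7/4, Eli:83/12, Farah:95/12, Frank:9/2, Ines:41/6, Juno:71/12, Nate:41/6, Rosa:17/12, Veda:25/12, Wes:11/6.
Farah has the largest value, 95/12, making it the main broker — the node through which the most shortest paths run.

Farah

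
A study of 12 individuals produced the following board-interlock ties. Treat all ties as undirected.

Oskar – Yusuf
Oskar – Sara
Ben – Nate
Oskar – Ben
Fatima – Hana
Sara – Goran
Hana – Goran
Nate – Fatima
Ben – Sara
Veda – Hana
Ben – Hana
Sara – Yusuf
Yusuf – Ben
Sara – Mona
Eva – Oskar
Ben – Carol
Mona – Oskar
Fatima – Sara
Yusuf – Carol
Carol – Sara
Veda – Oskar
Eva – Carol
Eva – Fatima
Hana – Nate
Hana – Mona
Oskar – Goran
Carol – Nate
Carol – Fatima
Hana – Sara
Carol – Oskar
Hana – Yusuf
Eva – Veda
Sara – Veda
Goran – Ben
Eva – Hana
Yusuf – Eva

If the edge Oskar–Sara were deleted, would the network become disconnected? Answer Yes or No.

No

Even without that edge, Oskar still reaches Sara via Oskar – Ben – Sara, so the network stays connected. Not a bridge.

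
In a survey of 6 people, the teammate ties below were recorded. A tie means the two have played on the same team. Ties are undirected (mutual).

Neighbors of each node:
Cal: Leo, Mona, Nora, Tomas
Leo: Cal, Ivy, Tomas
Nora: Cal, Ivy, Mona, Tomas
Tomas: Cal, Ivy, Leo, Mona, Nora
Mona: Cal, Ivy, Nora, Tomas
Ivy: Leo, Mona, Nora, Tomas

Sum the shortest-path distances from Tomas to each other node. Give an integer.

5

Distances from Tomas: Cal:1, Ivy:1, Leo:1, Mona:1, Nora:1.
Sum = 1 + 1 + 1 + 1 + 1 = 5.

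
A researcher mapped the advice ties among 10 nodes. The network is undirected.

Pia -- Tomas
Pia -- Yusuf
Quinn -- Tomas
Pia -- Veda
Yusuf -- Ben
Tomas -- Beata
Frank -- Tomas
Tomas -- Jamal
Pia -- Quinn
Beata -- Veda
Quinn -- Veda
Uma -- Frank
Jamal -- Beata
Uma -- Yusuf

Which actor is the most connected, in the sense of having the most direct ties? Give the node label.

Tomas

Degrees — Beata:3, Ben:1, Frank:2, Jamal:2, Pia:4, Quinn:3, Tomas:5, Uma:2, Veda:3, Yusuf:3.
The maximum is 5, attained only by Tomas.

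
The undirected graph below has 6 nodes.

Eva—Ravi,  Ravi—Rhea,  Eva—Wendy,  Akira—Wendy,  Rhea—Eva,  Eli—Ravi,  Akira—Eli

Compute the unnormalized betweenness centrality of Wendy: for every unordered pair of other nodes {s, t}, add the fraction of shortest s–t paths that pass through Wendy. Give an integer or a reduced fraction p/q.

Pairs whose geodesics pass through Wendy — Akira–Rhea: 1/2; Akira–Eva: 1.
All other pairs contribute 0.
Summing the contributions gives betweenness(Wendy) = 3/2.

3/2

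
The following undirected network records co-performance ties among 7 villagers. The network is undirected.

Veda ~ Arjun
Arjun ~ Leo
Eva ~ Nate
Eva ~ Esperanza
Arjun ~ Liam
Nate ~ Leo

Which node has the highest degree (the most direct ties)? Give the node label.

Degrees — Arjun:3, Esperanza:1, Eva:2, Leo:2, Liam:1, Nate:2, Veda:1.
The maximum is 3, attained only by Arjun.

Arjun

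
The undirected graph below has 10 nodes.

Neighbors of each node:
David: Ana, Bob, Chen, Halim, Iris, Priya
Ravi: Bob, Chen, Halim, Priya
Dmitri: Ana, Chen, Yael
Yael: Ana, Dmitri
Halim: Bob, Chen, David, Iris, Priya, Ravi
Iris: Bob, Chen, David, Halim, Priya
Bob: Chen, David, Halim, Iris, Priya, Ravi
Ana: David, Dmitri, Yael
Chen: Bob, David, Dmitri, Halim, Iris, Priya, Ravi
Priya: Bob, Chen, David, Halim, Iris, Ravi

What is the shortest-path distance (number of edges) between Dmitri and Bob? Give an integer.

2

One shortest route is Dmitri – Chen – Bob, which uses 2 edges, and Dmitri and Bob are not directly tied, so nothing shorter exists. So d(Dmitri,Bob) = 2.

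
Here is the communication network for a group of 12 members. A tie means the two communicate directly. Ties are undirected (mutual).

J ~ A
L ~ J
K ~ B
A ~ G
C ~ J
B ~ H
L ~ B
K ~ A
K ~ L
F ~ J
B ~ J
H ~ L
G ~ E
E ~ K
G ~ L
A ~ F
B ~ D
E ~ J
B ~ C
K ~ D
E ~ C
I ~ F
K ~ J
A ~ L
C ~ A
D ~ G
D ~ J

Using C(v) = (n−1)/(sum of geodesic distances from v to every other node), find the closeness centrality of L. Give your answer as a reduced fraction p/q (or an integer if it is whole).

11/17

Distances from L: A:1, B:1, C:2, D:2, E:2, F:2, G:1, H:1, I:3, J:1, K:1. Sum = 17.
n = 12, so closeness = 11/17.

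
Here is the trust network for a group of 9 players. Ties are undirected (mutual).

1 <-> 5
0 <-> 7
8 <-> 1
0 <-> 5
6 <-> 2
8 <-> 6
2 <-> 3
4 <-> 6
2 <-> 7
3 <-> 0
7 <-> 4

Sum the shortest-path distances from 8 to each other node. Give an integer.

17

Distances from 8: 0:3, 1:1, 2:2, 3:3, 4:2, 5:2, 6:1, 7:3.
Sum = 3 + 1 + 2 + 3 + 2 + 2 + 1 + 3 = 17.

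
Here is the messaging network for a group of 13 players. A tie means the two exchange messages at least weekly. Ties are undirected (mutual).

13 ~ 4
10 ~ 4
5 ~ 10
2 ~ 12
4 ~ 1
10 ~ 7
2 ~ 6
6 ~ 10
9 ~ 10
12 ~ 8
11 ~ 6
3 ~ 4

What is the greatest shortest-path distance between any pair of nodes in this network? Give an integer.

Eccentricity of each node (its greatest distance to any other): 1:6, 2:4, 3:6, 4:5, 5:5, 6:3, 7:5, 8:6, 9:5, 10:4, 11:4, 12:5, 13:6.
The maximum eccentricity is 6, realized for instance by the pair 8–3 via 8 – 12 – 2 – 6 – 10 – 4 – 3. So the diameter is 6.

6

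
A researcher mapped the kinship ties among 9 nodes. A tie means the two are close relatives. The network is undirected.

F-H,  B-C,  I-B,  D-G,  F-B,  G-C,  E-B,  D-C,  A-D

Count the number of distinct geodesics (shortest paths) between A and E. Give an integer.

The shortest distance is 4, and the only length-4 path is A–D–C–B–E. So there is exactly 1 shortest path.

1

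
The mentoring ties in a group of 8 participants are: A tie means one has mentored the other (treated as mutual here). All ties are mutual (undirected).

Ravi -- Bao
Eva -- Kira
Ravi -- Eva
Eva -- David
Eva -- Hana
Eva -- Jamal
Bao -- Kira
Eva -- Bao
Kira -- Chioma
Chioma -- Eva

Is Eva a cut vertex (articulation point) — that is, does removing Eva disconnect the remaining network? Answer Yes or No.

Removing Eva leaves {Bao, Chioma, Kira, and Ravi} with no path to {David}, so the network splits into 4 components. Eva is a cut vertex.

Yes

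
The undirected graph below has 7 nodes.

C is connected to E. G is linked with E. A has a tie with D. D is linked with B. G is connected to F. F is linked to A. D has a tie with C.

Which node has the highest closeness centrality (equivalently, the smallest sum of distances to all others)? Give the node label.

Farness (sum of distances to all others) for each node — A:11, B:15, C:11, D:10, E:12, F:12, G:13.
The smallest farness is 10, for D, so D has the highest closeness.

D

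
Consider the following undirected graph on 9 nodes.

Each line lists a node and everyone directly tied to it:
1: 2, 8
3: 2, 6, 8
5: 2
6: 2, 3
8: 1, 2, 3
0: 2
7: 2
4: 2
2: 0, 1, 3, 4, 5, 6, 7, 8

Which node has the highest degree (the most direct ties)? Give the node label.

Degrees — 0:1, 1:2, 2:8, 3:3, 4:1, 5:1, 6:2, 7:1, 8:3.
The maximum is 8, attained only by 2.

2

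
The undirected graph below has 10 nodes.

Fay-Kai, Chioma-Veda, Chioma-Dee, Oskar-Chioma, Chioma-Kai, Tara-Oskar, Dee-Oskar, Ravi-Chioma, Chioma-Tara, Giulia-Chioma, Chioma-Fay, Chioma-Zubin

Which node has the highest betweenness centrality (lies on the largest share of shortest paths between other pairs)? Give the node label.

Chioma

Unnormalized betweenness of each node: Chioma:65/2, Dee:0, Fay:0, Giulia:0, Kai:0, Oskar:1/2, Ravi:0, Tara:0, Veda:0, Zubin:0.
Chioma has the largest value, 65/2, making it the main broker — the node through which the most shortest paths run.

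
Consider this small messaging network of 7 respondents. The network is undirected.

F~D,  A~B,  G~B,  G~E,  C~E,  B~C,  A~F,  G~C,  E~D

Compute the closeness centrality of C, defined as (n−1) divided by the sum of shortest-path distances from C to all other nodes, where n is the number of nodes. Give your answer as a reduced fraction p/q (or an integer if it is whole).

Distances from C: A:2, B:1, D:2, E:1, F:3, G:1. Sum = 10.
n = 7, so closeness = 6/10 = 3/5.

3/5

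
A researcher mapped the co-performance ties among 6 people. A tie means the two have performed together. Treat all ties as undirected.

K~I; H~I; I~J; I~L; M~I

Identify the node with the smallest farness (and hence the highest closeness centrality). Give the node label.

Farness (sum of distances to all others) for each node — H:9, I:5, J:9, K:9, L:9, M:9.
The smallest farness is 5, for I, so I has the highest closeness.

I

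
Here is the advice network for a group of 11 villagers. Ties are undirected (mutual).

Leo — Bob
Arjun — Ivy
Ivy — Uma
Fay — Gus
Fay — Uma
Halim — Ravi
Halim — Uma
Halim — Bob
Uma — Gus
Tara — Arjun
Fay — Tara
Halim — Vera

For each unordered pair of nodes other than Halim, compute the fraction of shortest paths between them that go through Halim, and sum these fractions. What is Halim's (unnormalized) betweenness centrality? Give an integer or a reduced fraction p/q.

29

Pairs whose geodesics pass through Halim — Leo–Gus: 1; Leo–Uma: 1; Leo–Arjun: 1; Leo–Ravi: 1; Leo–Fay: 1; Leo–Ivy: 1; Leo–Vera: 1; Leo–Tara: 1; Gus–Bob: 1; Gus–Ravi: 1; Gus–Vera: 1; Uma–Bob: 1; Uma–Ravi: 1; Uma–Vera: 1 … (+15 more pairs).
All other pairs contribute 0.
Summing the contributions gives betweenness(Halim) = 29.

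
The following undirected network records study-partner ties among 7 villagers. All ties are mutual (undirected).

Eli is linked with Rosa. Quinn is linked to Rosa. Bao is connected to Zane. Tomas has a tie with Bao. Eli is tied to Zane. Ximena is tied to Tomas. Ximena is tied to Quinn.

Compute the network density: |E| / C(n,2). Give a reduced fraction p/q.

1/3

There are 7 edges and 7 nodes, so the maximum possible is C(7,2) = 21.
Density = 7/21 = 1/3.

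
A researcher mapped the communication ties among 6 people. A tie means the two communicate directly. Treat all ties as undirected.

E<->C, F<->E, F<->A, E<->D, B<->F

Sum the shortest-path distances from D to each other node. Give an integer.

11

Distances from D: A:3, B:3, C:2, E:1, F:2.
Sum = 3 + 3 + 2 + 1 + 2 = 11.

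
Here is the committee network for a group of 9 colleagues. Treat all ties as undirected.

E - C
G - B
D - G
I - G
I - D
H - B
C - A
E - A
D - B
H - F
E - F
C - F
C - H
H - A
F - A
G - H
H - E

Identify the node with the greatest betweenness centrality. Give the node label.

Unnormalized betweenness of each node: A:0, B:5/2, C:0, D:1/2, E:0, F:0, G:8, H:16, I:0.
H has the largest value, 16, making it the main broker — the node through which the most shortest paths run.

H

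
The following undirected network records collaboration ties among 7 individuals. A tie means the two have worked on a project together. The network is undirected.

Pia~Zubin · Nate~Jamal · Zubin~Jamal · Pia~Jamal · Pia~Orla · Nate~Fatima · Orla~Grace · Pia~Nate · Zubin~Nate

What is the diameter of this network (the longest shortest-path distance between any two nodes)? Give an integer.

4

Eccentricity of each node (its greatest distance to any other): Fatima:4, Grace:4, Jamal:3, Nate:3, Orla:3, Pia:2, Zubin:3.
The maximum eccentricity is 4, realized for instance by the pair Grace–Fatima via Grace – Orla – Pia – Nate – Fatima. So the diameter is 4.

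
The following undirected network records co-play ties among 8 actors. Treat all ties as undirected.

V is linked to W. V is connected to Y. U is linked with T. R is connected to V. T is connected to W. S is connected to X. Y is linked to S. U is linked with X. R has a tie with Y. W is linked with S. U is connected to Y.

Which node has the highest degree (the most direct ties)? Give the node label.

Degrees — R:2, S:3, T:2, U:3, V:3, W:3, X:2, Y:4.
The maximum is 4, attained only by Y.

Y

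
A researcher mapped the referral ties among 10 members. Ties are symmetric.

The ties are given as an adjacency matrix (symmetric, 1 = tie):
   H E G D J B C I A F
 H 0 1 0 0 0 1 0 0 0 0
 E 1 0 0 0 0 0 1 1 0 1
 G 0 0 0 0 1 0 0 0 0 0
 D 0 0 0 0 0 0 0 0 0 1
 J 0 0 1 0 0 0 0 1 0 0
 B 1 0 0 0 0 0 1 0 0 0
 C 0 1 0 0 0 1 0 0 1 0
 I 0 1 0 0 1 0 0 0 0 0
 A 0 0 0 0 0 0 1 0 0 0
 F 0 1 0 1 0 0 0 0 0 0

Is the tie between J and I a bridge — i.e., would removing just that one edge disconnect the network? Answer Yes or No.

Without the J–I edge there is no alternate route between J and I, so the network disconnects. It is a bridge.

Yes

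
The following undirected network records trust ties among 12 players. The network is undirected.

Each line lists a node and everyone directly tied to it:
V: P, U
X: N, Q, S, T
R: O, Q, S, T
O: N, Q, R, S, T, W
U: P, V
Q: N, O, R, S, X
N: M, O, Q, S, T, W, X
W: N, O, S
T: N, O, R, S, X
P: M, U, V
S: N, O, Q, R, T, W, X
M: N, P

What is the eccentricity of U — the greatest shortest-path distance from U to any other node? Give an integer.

Distances from U: M:2, N:3, O:4, P:1, Q:4, R:5, S:4, T:4, V:1, W:4, X:4.
The largest is 5 (to R), so the eccentricity of U is 5.

5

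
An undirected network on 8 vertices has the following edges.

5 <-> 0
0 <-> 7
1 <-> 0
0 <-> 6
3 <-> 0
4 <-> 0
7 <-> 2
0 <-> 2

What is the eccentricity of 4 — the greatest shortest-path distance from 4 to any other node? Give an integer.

Distances from 4: 0:1, 1:2, 2:2, 3:2, 5:2, 6:2, 7:2.
The largest is 2 (to 5, 2, 3, 6, 7, and 1), so the eccentricity of 4 is 2.

2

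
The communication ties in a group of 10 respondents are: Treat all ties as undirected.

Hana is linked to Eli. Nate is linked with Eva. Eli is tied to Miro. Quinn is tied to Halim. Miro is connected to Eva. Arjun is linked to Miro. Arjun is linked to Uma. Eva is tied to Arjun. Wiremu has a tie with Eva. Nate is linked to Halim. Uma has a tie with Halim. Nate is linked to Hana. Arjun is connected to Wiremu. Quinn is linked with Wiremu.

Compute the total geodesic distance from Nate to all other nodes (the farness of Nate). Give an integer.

Distances from Nate: Arjun:2, Eli:2, Eva:1, Halim:1, Hana:1, Miro:2, Quinn:2, Uma:2, Wiremu:2.
Sum = 2 + 2 + 1 + 1 + 1 + 2 + 2 + 2 + 2 = 15.

15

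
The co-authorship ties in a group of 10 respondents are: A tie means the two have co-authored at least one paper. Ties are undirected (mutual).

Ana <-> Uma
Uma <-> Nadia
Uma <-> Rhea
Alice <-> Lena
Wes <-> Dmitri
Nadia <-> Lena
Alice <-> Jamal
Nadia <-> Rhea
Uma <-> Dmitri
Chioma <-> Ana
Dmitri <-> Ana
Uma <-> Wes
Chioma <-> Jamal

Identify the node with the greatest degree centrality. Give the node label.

Uma

Degrees — Alice:2, Ana:3, Chioma:2, Dmitri:3, Jamal:2, Lena:2, Nadia:3, Rhea:2, Uma:5, Wes:2.
The maximum is 5, attained only by Uma.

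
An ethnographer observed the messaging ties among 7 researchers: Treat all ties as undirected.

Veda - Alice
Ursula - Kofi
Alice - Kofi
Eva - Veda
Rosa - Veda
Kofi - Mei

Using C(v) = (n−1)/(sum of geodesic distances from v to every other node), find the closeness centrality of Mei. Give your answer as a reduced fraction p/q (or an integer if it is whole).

Distances from Mei: Alice:2, Eva:4, Kofi:1, Rosa:4, Ursula:2, Veda:3. Sum = 16.
n = 7, so closeness = 6/16 = 3/8.

3/8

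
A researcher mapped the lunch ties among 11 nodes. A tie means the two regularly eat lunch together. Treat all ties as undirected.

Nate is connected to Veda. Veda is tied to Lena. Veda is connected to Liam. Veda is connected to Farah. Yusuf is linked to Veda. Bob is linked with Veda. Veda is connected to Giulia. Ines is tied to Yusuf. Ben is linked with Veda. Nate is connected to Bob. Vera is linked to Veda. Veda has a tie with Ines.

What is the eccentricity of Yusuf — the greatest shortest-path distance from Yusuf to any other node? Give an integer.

Distances from Yusuf: Ben:2, Bob:2, Farah:2, Giulia:2, Ines:1, Lena:2, Liam:2, Nate:2, Veda:1, Vera:2.
The largest is 2 (to Lena, Farah, Liam, Ben, Giulia, Vera, Nate, and Bob), so the eccentricity of Yusuf is 2.

2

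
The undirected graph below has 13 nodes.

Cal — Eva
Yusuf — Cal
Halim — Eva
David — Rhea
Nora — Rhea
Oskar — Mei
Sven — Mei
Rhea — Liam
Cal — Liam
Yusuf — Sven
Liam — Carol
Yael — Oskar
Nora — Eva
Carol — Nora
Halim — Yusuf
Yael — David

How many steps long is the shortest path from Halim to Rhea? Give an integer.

One shortest route is Halim – Eva – Nora – Rhea, which uses 3 edges, and at distance 2 from Halim we only reach {Cal, Nora, Sven}, which does not include Rhea. So d(Halim,Rhea) = 3.

3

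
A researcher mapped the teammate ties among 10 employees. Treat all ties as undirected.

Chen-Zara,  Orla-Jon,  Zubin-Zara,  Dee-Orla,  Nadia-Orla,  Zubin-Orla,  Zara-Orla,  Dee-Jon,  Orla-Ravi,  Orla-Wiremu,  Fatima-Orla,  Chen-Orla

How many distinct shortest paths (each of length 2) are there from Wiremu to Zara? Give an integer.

The shortest distance is 2, and the only length-2 path is Wiremu–Orla–Zara. So there is exactly 1 shortest path.

1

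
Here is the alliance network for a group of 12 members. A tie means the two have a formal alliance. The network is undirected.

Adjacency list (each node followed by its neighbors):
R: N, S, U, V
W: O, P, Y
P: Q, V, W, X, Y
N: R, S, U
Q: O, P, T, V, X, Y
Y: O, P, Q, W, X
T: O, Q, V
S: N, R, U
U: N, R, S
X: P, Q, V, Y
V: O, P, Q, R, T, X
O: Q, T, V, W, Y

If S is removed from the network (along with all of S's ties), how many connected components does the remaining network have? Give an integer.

1

S's neighbors (N, R, and U) remain reachable from one another through other ties, so the rest of the network stays in one piece.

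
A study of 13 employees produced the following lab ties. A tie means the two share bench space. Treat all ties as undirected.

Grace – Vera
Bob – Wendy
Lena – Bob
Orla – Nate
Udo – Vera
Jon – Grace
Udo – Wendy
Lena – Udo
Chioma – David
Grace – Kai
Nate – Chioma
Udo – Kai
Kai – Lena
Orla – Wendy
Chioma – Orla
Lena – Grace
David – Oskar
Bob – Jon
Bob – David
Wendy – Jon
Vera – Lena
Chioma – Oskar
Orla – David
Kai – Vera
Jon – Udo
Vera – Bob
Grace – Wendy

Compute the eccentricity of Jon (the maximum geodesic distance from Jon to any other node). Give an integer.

3

Distances from Jon: Bob:1, Chioma:3, David:2, Grace:1, Kai:2, Lena:2, Nate:3, Orla:2, Oskar:3, Udo:1, Vera:2, Wendy:1.
The largest is 3 (to Nate, Chioma, and Oskar), so the eccentricity of Jon is 3.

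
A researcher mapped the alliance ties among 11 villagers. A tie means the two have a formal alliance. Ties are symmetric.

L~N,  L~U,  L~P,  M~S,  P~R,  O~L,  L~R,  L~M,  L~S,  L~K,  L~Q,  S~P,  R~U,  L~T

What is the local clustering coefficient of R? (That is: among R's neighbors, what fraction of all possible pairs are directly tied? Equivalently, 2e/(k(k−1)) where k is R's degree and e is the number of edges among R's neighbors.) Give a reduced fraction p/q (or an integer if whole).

R's neighbors: L, P, and U (k = 3).
Possible neighbor pairs: C(3,2) = 3. Edges among them: L–P, L–U → e = 2.
Clustering(R) = 2/3.

2/3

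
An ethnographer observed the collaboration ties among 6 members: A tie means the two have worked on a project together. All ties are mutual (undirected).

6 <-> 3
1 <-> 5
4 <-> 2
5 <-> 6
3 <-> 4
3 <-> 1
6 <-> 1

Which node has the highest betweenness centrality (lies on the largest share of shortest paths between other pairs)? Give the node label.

3

Unnormalized betweenness of each node: 1:3/2, 2:0, 3:6, 4:4, 5:0, 6:3/2.
3 has the largest value, 6, making it the main broker — the node through which the most shortest paths run.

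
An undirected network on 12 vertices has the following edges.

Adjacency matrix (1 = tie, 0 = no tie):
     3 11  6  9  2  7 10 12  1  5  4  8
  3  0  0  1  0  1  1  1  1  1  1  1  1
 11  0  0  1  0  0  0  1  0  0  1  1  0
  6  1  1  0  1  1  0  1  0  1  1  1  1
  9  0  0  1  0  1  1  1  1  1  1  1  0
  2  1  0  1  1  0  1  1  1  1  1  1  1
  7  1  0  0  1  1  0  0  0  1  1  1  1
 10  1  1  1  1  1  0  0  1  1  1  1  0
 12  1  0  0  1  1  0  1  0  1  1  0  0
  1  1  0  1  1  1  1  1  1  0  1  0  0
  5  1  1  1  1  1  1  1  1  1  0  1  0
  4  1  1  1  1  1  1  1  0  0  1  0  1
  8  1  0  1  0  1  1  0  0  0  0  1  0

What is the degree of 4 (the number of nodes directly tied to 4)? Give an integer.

9

4 is directly tied to 2, 3, 5, 6, 7, 8, 9, 10, and 11. That is 9 neighbors, so the degree of 4 is 9.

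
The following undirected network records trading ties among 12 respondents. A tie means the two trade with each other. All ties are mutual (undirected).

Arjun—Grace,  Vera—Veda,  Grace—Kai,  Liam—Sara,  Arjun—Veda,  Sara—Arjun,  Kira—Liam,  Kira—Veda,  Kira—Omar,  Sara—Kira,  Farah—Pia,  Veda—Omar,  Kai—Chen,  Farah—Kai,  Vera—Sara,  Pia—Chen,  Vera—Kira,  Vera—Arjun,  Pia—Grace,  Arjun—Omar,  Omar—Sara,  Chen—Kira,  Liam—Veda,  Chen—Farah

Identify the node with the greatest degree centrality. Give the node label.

Kira

Degrees — Arjun:5, Chen:4, Farah:3, Grace:3, Kai:3, Kira:6, Liam:3, Omar:4, Pia:3, Sara:5, Veda:5, Vera:4.
The maximum is 6, attained only by Kira.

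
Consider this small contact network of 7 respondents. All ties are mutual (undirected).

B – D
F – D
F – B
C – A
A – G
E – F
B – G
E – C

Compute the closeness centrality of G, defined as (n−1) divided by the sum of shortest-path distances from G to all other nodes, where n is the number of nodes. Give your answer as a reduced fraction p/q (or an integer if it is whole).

Distances from G: A:1, B:1, C:2, D:2, E:3, F:2. Sum = 11.
n = 7, so closeness = 6/11.

6/11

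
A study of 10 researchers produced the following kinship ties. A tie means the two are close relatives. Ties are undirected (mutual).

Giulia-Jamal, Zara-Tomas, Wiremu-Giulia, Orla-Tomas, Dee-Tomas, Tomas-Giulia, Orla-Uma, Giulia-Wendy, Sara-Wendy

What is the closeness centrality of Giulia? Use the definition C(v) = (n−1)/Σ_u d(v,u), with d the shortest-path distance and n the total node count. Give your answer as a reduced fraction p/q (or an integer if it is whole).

Distances from Giulia: Dee:2, Jamal:1, Orla:2, Sara:2, Tomas:1, Uma:3, Wendy:1, Wiremu:1, Zara:2. Sum = 15.
n = 10, so closeness = 9/15 = 3/5.

3/5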